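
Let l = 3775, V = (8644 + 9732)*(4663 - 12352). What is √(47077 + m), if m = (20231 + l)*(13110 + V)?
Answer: I*√3391566528647 ≈ 1.8416e+6*I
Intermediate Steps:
V = -141293064 (V = 18376*(-7689) = -141293064)
m = -3391566575724 (m = (20231 + 3775)*(13110 - 141293064) = 24006*(-141279954) = -3391566575724)
√(47077 + m) = √(47077 - 3391566575724) = √(-3391566528647) = I*√3391566528647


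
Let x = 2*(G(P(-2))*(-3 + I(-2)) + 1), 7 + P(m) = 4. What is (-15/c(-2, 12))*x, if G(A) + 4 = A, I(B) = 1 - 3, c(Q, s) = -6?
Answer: 180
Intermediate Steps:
I(B) = -2
P(m) = -3 (P(m) = -7 + 4 = -3)
G(A) = -4 + A
x = 72 (x = 2*((-4 - 3)*(-3 - 2) + 1) = 2*(-7*(-5) + 1) = 2*(35 + 1) = 2*36 = 72)
(-15/c(-2, 12))*x = -15/(-6)*72 = -15*(-1/6)*72 = (5/2)*72 = 180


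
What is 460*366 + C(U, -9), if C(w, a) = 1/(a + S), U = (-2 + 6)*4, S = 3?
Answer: 1010159/6 ≈ 1.6836e+5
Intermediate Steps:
U = 16 (U = 4*4 = 16)
C(w, a) = 1/(3 + a) (C(w, a) = 1/(a + 3) = 1/(3 + a))
460*366 + C(U, -9) = 460*366 + 1/(3 - 9) = 168360 + 1/(-6) = 168360 - 1/6 = 1010159/6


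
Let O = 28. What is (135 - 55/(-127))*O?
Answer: 481600/127 ≈ 3792.1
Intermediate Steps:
(135 - 55/(-127))*O = (135 - 55/(-127))*28 = (135 - 55*(-1/127))*28 = (135 + 55/127)*28 = (17200/127)*28 = 481600/127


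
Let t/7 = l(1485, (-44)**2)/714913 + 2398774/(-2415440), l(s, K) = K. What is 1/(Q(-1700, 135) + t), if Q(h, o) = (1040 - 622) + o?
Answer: 863414728360/471482510296203 ≈ 0.0018313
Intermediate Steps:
t = -5985834486877/863414728360 (t = 7*((-44)**2/714913 + 2398774/(-2415440)) = 7*(1936*(1/714913) + 2398774*(-1/2415440)) = 7*(1936/714913 - 1199387/1207720) = 7*(-855119212411/863414728360) = -5985834486877/863414728360 ≈ -6.9327)
Q(h, o) = 418 + o
1/(Q(-1700, 135) + t) = 1/((418 + 135) - 5985834486877/863414728360) = 1/(553 - 5985834486877/863414728360) = 1/(471482510296203/863414728360) = 863414728360/471482510296203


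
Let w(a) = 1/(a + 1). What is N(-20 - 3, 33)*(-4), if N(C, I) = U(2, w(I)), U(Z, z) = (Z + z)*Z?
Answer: -276/17 ≈ -16.235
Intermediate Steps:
w(a) = 1/(1 + a)
U(Z, z) = Z*(Z + z)
N(C, I) = 4 + 2/(1 + I) (N(C, I) = 2*(2 + 1/(1 + I)) = 4 + 2/(1 + I))
N(-20 - 3, 33)*(-4) = (2*(3 + 2*33)/(1 + 33))*(-4) = (2*(3 + 66)/34)*(-4) = (2*(1/34)*69)*(-4) = (69/17)*(-4) = -276/17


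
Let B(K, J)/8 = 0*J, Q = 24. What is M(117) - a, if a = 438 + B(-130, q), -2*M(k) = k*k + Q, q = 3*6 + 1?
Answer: -14589/2 ≈ -7294.5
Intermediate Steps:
q = 19 (q = 18 + 1 = 19)
B(K, J) = 0 (B(K, J) = 8*(0*J) = 8*0 = 0)
M(k) = -12 - k²/2 (M(k) = -(k*k + 24)/2 = -(k² + 24)/2 = -(24 + k²)/2 = -12 - k²/2)
a = 438 (a = 438 + 0 = 438)
M(117) - a = (-12 - ½*117²) - 1*438 = (-12 - ½*13689) - 438 = (-12 - 13689/2) - 438 = -13713/2 - 438 = -14589/2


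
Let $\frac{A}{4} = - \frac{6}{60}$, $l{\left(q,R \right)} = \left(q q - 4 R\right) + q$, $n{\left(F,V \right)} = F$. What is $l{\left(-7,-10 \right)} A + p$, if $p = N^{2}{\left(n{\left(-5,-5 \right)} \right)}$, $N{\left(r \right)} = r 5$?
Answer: $\frac{2961}{5} \approx 592.2$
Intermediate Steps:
$N{\left(r \right)} = 5 r$
$l{\left(q,R \right)} = q + q^{2} - 4 R$ ($l{\left(q,R \right)} = \left(q^{2} - 4 R\right) + q = q + q^{2} - 4 R$)
$A = - \frac{2}{5}$ ($A = 4 \left(- \frac{6}{60}\right) = 4 \left(\left(-6\right) \frac{1}{60}\right) = 4 \left(- \frac{1}{10}\right) = - \frac{2}{5} \approx -0.4$)
$p = 625$ ($p = \left(5 \left(-5\right)\right)^{2} = \left(-25\right)^{2} = 625$)
$l{\left(-7,-10 \right)} A + p = \left(-7 + \left(-7\right)^{2} - -40\right) \left(- \frac{2}{5}\right) + 625 = \left(-7 + 49 + 40\right) \left(- \frac{2}{5}\right) + 625 = 82 \left(- \frac{2}{5}\right) + 625 = - \frac{164}{5} + 625 = \frac{2961}{5}$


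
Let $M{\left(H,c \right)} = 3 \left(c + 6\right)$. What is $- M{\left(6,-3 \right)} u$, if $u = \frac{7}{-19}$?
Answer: $\frac{63}{19} \approx 3.3158$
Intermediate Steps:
$M{\left(H,c \right)} = 18 + 3 c$ ($M{\left(H,c \right)} = 3 \left(6 + c\right) = 18 + 3 c$)
$u = - \frac{7}{19}$ ($u = 7 \left(- \frac{1}{19}\right) = - \frac{7}{19} \approx -0.36842$)
$- M{\left(6,-3 \right)} u = - (18 + 3 \left(-3\right)) \left(- \frac{7}{19}\right) = - (18 - 9) \left(- \frac{7}{19}\right) = \left(-1\right) 9 \left(- \frac{7}{19}\right) = \left(-9\right) \left(- \frac{7}{19}\right) = \frac{63}{19}$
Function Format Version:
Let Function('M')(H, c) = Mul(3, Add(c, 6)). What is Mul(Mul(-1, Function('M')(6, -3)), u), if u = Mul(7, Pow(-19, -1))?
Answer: Rational(63, 19) ≈ 3.3158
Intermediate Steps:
Function('M')(H, c) = Add(18, Mul(3, c)) (Function('M')(H, c) = Mul(3, Add(6, c)) = Add(18, Mul(3, c)))
u = Rational(-7, 19) (u = Mul(7, Rational(-1, 19)) = Rational(-7, 19) ≈ -0.36842)
Mul(Mul(-1, Function('M')(6, -3)), u) = Mul(Mul(-1, Add(18, Mul(3, -3))), Rational(-7, 19)) = Mul(Mul(-1, Add(18, -9)), Rational(-7, 19)) = Mul(Mul(-1, 9), Rational(-7, 19)) = Mul(-9, Rational(-7, 19)) = Rational(63, 19)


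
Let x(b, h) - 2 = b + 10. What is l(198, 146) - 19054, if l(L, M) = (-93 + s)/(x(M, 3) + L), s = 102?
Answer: -6783215/356 ≈ -19054.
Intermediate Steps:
x(b, h) = 12 + b (x(b, h) = 2 + (b + 10) = 2 + (10 + b) = 12 + b)
l(L, M) = 9/(12 + L + M) (l(L, M) = (-93 + 102)/((12 + M) + L) = 9/(12 + L + M))
l(198, 146) - 19054 = 9/(12 + 198 + 146) - 19054 = 9/356 - 19054 = -6783215/356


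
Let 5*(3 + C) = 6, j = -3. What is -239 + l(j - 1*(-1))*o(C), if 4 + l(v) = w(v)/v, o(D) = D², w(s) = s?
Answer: -6218/25 ≈ -248.72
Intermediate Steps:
C = -9/5 (C = -3 + (⅕)*6 = -3 + 6/5 = -9/5 ≈ -1.8000)
l(v) = -3 (l(v) = -4 + v/v = -4 + 1 = -3)
-239 + l(j - 1*(-1))*o(C) = -239 - 3*(-9/5)² = -239 - 3*81/25 = -239 - 243/25 = -6218/25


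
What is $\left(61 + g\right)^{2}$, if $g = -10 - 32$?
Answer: $361$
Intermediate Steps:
$g = -42$ ($g = -10 - 32 = -42$)
$\left(61 + g\right)^{2} = \left(61 - 42\right)^{2} = 19^{2} = 361$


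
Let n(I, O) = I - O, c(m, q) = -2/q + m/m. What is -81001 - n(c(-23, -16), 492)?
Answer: -644081/8 ≈ -80510.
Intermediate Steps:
c(m, q) = 1 - 2/q (c(m, q) = -2/q + 1 = 1 - 2/q)
-81001 - n(c(-23, -16), 492) = -81001 - ((-2 - 16)/(-16) - 1*492) = -81001 - (-1/16*(-18) - 492) = -81001 - (9/8 - 492) = -81001 - 1*(-3927/8) = -81001 + 3927/8 = -644081/8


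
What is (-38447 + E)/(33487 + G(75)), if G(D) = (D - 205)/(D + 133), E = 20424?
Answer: -144184/267891 ≈ -0.53822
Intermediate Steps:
G(D) = (-205 + D)/(133 + D)
(-38447 + E)/(33487 + G(75)) = (-38447 + 20424)/(33487 + (-205 + 75)/(133 + 75)) = -18023/(33487 - 130/208) = -18023/(33487 + (1/208)*(-130)) = -18023/(33487 - 5/8) = -18023/267891/8 = -18023*8/267891 = -144184/267891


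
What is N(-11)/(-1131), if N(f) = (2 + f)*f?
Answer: -33/377 ≈ -0.087533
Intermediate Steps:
N(f) = f*(2 + f)
N(-11)/(-1131) = (-11*(2 - 11))/(-1131) = -(-11)*(-9)/1131 = -1/1131*99 = -33/377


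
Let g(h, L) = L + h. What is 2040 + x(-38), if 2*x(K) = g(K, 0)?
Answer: 2021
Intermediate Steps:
x(K) = K/2 (x(K) = (0 + K)/2 = K/2)
2040 + x(-38) = 2040 + (½)*(-38) = 2040 - 19 = 2021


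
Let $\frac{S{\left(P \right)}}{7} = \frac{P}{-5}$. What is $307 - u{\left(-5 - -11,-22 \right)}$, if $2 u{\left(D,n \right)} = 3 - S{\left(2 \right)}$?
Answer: $\frac{3041}{10} \approx 304.1$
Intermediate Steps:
$S{\left(P \right)} = - \frac{7 P}{5}$ ($S{\left(P \right)} = 7 \frac{P}{-5} = 7 P \left(- \frac{1}{5}\right) = 7 \left(- \frac{P}{5}\right) = - \frac{7 P}{5}$)
$u{\left(D,n \right)} = \frac{29}{10}$ ($u{\left(D,n \right)} = \frac{3 - \left(- \frac{7}{5}\right) 2}{2} = \frac{3 - - \frac{14}{5}}{2} = \frac{3 + \frac{14}{5}}{2} = \frac{1}{2} \cdot \frac{29}{5} = \frac{29}{10}$)
$307 - u{\left(-5 - -11,-22 \right)} = 307 - \frac{29}{10} = \frac{3041}{10}$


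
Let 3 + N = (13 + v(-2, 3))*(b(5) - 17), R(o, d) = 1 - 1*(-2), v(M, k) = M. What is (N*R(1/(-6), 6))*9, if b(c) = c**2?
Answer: 2295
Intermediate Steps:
R(o, d) = 3 (R(o, d) = 1 + 2 = 3)
N = 85 (N = -3 + (13 - 2)*(5**2 - 17) = -3 + 11*(25 - 17) = -3 + 11*8 = -3 + 88 = 85)
(N*R(1/(-6), 6))*9 = (85*3)*9 = 255*9 = 2295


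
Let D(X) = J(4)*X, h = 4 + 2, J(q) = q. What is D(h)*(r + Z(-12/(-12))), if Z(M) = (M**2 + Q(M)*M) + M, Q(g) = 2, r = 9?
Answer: 312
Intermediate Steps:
Z(M) = M**2 + 3*M (Z(M) = (M**2 + 2*M) + M = M**2 + 3*M)
h = 6
D(X) = 4*X
D(h)*(r + Z(-12/(-12))) = (4*6)*(9 + (-12/(-12))*(3 - 12/(-12))) = 24*(9 + (-12*(-1/12))*(3 - 12*(-1/12))) = 24*(9 + 1*(3 + 1)) = 24*(9 + 1*4) = 24*(9 + 4) = 24*13 = 312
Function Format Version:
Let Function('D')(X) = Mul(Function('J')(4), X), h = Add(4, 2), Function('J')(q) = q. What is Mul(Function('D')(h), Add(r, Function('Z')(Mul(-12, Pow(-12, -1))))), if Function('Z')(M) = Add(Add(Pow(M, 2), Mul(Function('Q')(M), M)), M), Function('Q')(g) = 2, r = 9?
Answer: 312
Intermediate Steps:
Function('Z')(M) = Add(Pow(M, 2), Mul(3, M)) (Function('Z')(M) = Add(Add(Pow(M, 2), Mul(2, M)), M) = Add(Pow(M, 2), Mul(3, M)))
h = 6
Function('D')(X) = Mul(4, X)
Mul(Function('D')(h), Add(r, Function('Z')(Mul(-12, Pow(-12, -1))))) = Mul(Mul(4, 6), Add(9, Mul(Mul(-12, Pow(-12, -1)), Add(3, Mul(-12, Pow(-12, -1)))))) = Mul(24, Add(9, Mul(Mul(-12, Rational(-1, 12)), Add(3, Mul(-12, Rational(-1, 12)))))) = Mul(24, Add(9, Mul(1, Add(3, 1)))) = Mul(24, Add(9, Mul(1, 4))) = Mul(24, Add(9, 4)) = Mul(24, 13) = 312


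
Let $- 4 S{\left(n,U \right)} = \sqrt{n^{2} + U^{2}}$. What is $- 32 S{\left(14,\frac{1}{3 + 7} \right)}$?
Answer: $\frac{4 \sqrt{19601}}{5} \approx 112.0$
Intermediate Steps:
$S{\left(n,U \right)} = - \frac{\sqrt{U^{2} + n^{2}}}{4}$ ($S{\left(n,U \right)} = - \frac{\sqrt{n^{2} + U^{2}}}{4} = - \frac{\sqrt{U^{2} + n^{2}}}{4}$)
$- 32 S{\left(14,\frac{1}{3 + 7} \right)} = - 32 \left(- \frac{\sqrt{\left(\frac{1}{3 + 7}\right)^{2} + 14^{2}}}{4}\right) = - 32 \left(- \frac{\sqrt{\left(\frac{1}{10}\right)^{2} + 196}}{4}\right) = - 32 \left(- \frac{\sqrt{\frac{1}{100} + 196}}{4}\right) = - 32 \left(- \frac{\sqrt{\frac{19601}{100}}}{4}\right) = - 32 \left(- \frac{\frac{1}{10} \sqrt{19601}}{4}\right) = - 32 \left(- \frac{\sqrt{19601}}{40}\right) = \frac{4 \sqrt{19601}}{5}$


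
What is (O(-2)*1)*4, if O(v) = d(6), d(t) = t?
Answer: 24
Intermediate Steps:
O(v) = 6
(O(-2)*1)*4 = (6*1)*4 = 6*4 = 24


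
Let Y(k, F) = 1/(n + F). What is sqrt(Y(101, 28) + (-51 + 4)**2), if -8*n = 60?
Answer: sqrt(3713411)/41 ≈ 47.000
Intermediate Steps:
n = -15/2 (n = -1/8*60 = -15/2 ≈ -7.5000)
Y(k, F) = 1/(-15/2 + F)
sqrt(Y(101, 28) + (-51 + 4)**2) = sqrt(2/(-15 + 2*28) + (-51 + 4)**2) = sqrt(2/(-15 + 56) + (-47)**2) = sqrt(2/41 + 2209) = sqrt(90571/41) = sqrt(3713411)/41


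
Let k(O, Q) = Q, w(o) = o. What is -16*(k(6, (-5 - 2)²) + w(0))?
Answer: -784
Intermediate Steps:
-16*(k(6, (-5 - 2)²) + w(0)) = -16*((-5 - 2)² + 0) = -16*((-7)² + 0) = -16*(49 + 0) = -16*49 = -784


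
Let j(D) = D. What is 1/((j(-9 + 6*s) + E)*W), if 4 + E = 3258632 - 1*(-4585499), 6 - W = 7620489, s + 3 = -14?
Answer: -1/59775190579728 ≈ -1.6729e-14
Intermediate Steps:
s = -17 (s = -3 - 14 = -17)
W = -7620483 (W = 6 - 1*7620489 = 6 - 7620489 = -7620483)
E = 7844127 (E = -4 + (3258632 - 1*(-4585499)) = -4 + (3258632 + 4585499) = -4 + 7844131 = 7844127)
1/((j(-9 + 6*s) + E)*W) = 1/(((-9 + 6*(-17)) + 7844127)*(-7620483)) = -1/7620483/((-9 - 102) + 7844127) = -1/7620483/(-111 + 7844127) = -1/7620483/7844016 = (1/7844016)*(-1/7620483) = -1/59775190579728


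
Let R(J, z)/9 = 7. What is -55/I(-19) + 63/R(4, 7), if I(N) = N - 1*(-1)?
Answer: 73/18 ≈ 4.0556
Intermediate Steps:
R(J, z) = 63 (R(J, z) = 9*7 = 63)
I(N) = 1 + N (I(N) = N + 1 = 1 + N)
-55/I(-19) + 63/R(4, 7) = -55/(1 - 19) + 63/63 = -55/(-18) + 63*(1/63) = -55*(-1/18) + 1 = 55/18 + 1 = 73/18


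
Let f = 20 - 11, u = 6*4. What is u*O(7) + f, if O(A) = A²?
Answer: 1185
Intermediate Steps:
u = 24
f = 9
u*O(7) + f = 24*7² + 9 = 24*49 + 9 = 1176 + 9 = 1185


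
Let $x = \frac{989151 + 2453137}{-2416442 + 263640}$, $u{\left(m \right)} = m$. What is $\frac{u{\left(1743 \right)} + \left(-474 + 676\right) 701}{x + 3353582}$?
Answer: $\frac{154296701345}{3609797297238} \approx 0.042744$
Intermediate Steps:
$x = - \frac{1721144}{1076401}$ ($x = \frac{3442288}{-2152802} = 3442288 \left(- \frac{1}{2152802}\right) = - \frac{1721144}{1076401} \approx -1.599$)
$\frac{u{\left(1743 \right)} + \left(-474 + 676\right) 701}{x + 3353582} = \frac{1743 + \left(-474 + 676\right) 701}{- \frac{1721144}{1076401} + 3353582} = \frac{1743 + 202 \cdot 701}{\frac{3609797297238}{1076401}} = \left(1743 + 141602\right) \frac{1076401}{3609797297238} = 143345 \cdot \frac{1076401}{3609797297238} = \frac{154296701345}{3609797297238}$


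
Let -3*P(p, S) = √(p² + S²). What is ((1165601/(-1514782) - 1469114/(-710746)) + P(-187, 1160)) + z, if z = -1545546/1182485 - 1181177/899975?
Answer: -151464876281620838502379/114575205774467051101450 - √1380569/3 ≈ -392.98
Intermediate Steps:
P(p, S) = -√(S² + p²)/3 (P(p, S) = -√(p² + S²)/3 = -√(S² + p²)/3)
z = -557535369239/212841387575 (z = -1545546*1/1182485 - 1181177*1/899975 = -1545546/1182485 - 1181177/899975 = -557535369239/212841387575 ≈ -2.6195)
((1165601/(-1514782) - 1469114/(-710746)) + P(-187, 1160)) + z = ((1165601/(-1514782) - 1469114/(-710746)) - √(1160² + (-187)²)/3) - 557535369239/212841387575 = ((1165601*(-1/1514782) - 1469114*(-1/710746)) - √(1345600 + 34969)/3) - 557535369239/212841387575 = ((-1165601/1514782 + 734557/355373) - √1380569/3) - 557535369239/212841387575 = (698470597401/538312623686 - √1380569/3) - 557535369239/212841387575 = -151464876281620838502379/114575205774467051101450 - √1380569/3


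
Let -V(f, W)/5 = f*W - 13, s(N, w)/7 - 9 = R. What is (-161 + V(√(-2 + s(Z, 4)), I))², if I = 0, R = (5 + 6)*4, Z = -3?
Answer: 9216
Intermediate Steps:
R = 44 (R = 11*4 = 44)
s(N, w) = 371 (s(N, w) = 63 + 7*44 = 63 + 308 = 371)
V(f, W) = 65 - 5*W*f (V(f, W) = -5*(f*W - 13) = -5*(W*f - 13) = -5*(-13 + W*f) = 65 - 5*W*f)
(-161 + V(√(-2 + s(Z, 4)), I))² = (-161 + (65 - 5*0*√(-2 + 371)))² = (-161 + (65 - 5*0*√369))² = (-161 + (65 - 5*0*3*√41))² = (-161 + (65 + 0))² = (-161 + 65)² = (-96)² = 9216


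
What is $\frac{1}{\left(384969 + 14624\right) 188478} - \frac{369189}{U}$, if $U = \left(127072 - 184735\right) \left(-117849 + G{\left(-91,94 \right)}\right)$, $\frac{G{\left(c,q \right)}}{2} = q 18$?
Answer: $- \frac{1029824979505093}{18411311179166989590} \approx -5.5934 \cdot 10^{-5}$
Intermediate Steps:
$G{\left(c,q \right)} = 36 q$ ($G{\left(c,q \right)} = 2 q 18 = 2 \cdot 18 q = 36 q$)
$U = 6600395295$ ($U = \left(127072 - 184735\right) \left(-117849 + 36 \cdot 94\right) = - 57663 \left(-117849 + 3384\right) = \left(-57663\right) \left(-114465\right) = 6600395295$)
$\frac{1}{\left(384969 + 14624\right) 188478} - \frac{369189}{U} = \frac{1}{\left(384969 + 14624\right) 188478} - \frac{369189}{6600395295} = \frac{1}{399593} \cdot \frac{1}{188478} - \frac{41021}{733377255} = \frac{1}{75314489454} - \frac{41021}{733377255} = - \frac{1029824979505093}{18411311179166989590}$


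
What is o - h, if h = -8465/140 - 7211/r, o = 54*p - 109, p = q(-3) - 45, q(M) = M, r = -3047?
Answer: -225481853/85316 ≈ -2642.9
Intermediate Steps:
p = -48 (p = -3 - 45 = -48)
o = -2701 (o = 54*(-48) - 109 = -2592 - 109 = -2701)
h = -4956663/85316 (h = -8465/140 - 7211/(-3047) = -8465*1/140 - 7211*(-1/3047) = -1693/28 + 7211/3047 = -4956663/85316 ≈ -58.098)
o - h = -2701 - 1*(-4956663/85316) = -2701 + 4956663/85316 = -225481853/85316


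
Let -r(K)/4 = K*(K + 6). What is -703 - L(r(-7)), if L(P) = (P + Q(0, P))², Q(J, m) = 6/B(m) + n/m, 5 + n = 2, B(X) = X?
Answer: -1170521/784 ≈ -1493.0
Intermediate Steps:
n = -3 (n = -5 + 2 = -3)
Q(J, m) = 3/m (Q(J, m) = 6/m - 3/m = 3/m)
r(K) = -4*K*(6 + K) (r(K) = -4*K*(K + 6) = -4*K*(6 + K))
L(P) = (P + 3/P)²
-703 - L(r(-7)) = -703 - (3 + (-4*(-7)*(6 - 7))²)²/(-4*(-7)*(6 - 7))² = -703 - (3 + (-4*(-7)*(-1))²)²/(-4*(-7)*(-1))² = -703 - (3 + (-28)²)²/(-28)² = -703 - (3 + 784)²/784 = -703 - 787²/784 = -703 - 619369/784 = -1170521/784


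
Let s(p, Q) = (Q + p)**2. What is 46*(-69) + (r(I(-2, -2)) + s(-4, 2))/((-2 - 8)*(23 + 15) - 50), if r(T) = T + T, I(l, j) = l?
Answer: -3174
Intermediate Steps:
r(T) = 2*T
46*(-69) + (r(I(-2, -2)) + s(-4, 2))/((-2 - 8)*(23 + 15) - 50) = 46*(-69) + (2*(-2) + (2 - 4)**2)/((-2 - 8)*(23 + 15) - 50) = -3174 + (-4 + (-2)**2)/(-10*38 - 50) = -3174 + (-4 + 4)/(-380 - 50) = -3174 + 0/(-430) = -3174 + 0*(-1/430) = -3174 + 0 = -3174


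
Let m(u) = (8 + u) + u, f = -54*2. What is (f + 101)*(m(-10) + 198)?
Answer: -1302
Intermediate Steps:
f = -108
m(u) = 8 + 2*u
(f + 101)*(m(-10) + 198) = (-108 + 101)*((8 + 2*(-10)) + 198) = -7*((8 - 20) + 198) = -7*(-12 + 198) = -7*186 = -1302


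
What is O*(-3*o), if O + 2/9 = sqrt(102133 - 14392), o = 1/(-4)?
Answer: -1/6 + 9*sqrt(9749)/4 ≈ 221.99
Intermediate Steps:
o = -1/4 ≈ -0.25000
O = -2/9 + 3*sqrt(9749) (O = -2/9 + sqrt(102133 - 14392) = -2/9 + sqrt(87741) = -2/9 + 3*sqrt(9749) ≈ 295.99)
O*(-3*o) = (-2/9 + 3*sqrt(9749))*(-3*(-1/4)) = (-2/9 + 3*sqrt(9749))*(3/4) = -1/6 + 9*sqrt(9749)/4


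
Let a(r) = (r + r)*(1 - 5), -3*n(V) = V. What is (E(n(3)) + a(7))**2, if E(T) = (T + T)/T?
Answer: 2916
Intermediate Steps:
n(V) = -V/3
a(r) = -8*r (a(r) = (2*r)*(-4) = -8*r)
E(T) = 2 (E(T) = (2*T)/T = 2)
(E(n(3)) + a(7))**2 = (2 - 8*7)**2 = (2 - 56)**2 = (-54)**2 = 2916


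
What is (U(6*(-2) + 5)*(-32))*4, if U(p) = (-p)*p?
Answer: 6272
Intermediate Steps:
U(p) = -p²
(U(6*(-2) + 5)*(-32))*4 = (-(6*(-2) + 5)²*(-32))*4 = (-(-12 + 5)²*(-32))*4 = (-1*(-7)²*(-32))*4 = (-1*49*(-32))*4 = -49*(-32)*4 = 1568*4 = 6272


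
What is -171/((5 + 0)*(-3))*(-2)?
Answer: -114/5 ≈ -22.800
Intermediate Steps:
-171/((5 + 0)*(-3))*(-2) = -171/(5*(-3))*(-2) = -171/(-15)*(-2) = -171*(-1)/15*(-2) = -9*(-19/15)*(-2) = (57/5)*(-2) = -114/5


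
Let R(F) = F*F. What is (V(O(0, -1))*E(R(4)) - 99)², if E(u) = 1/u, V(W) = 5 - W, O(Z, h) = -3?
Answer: 38809/4 ≈ 9702.3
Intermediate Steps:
R(F) = F²
(V(O(0, -1))*E(R(4)) - 99)² = ((5 - 1*(-3))/(4²) - 99)² = ((5 + 3)/16 - 99)² = (8*(1/16) - 99)² = (½ - 99)² = (-197/2)² = 38809/4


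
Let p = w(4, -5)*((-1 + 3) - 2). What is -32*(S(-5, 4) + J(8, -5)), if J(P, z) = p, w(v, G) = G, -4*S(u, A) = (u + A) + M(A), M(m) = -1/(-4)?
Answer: -6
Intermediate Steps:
M(m) = ¼ (M(m) = -1*(-¼) = ¼)
S(u, A) = -1/16 - A/4 - u/4 (S(u, A) = -((u + A) + ¼)/4 = -((A + u) + ¼)/4 = -(¼ + A + u)/4 = -1/16 - A/4 - u/4)
p = 0 (p = -5*((-1 + 3) - 2) = -5*(2 - 2) = -5*0 = 0)
J(P, z) = 0
-32*(S(-5, 4) + J(8, -5)) = -32*((-1/16 - ¼*4 - ¼*(-5)) + 0) = -32*((-1/16 - 1 + 5/4) + 0) = -32*(3/16 + 0) = -32*3/16 = -6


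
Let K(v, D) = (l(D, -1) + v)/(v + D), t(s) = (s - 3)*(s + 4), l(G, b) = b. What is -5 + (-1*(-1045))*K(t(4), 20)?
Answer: 1025/4 ≈ 256.25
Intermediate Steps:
t(s) = (-3 + s)*(4 + s)
K(v, D) = (-1 + v)/(D + v) (K(v, D) = (-1 + v)/(v + D) = (-1 + v)/(D + v))
-5 + (-1*(-1045))*K(t(4), 20) = -5 + (-1*(-1045))*((-1 + (-12 + 4 + 4**2))/(20 + (-12 + 4 + 4**2))) = -5 + 1045*((-1 + (-12 + 4 + 16))/(20 + (-12 + 4 + 16))) = -5 + 1045*((-1 + 8)/(20 + 8)) = -5 + 1045*(7/28) = -5 + 1045*((1/28)*7) = -5 + 1045*(1/4) = -5 + 1045/4 = 1025/4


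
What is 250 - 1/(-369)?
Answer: 92251/369 ≈ 250.00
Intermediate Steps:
250 - 1/(-369) = 250 - 1*(-1/369) = 250 + 1/369 = 92251/369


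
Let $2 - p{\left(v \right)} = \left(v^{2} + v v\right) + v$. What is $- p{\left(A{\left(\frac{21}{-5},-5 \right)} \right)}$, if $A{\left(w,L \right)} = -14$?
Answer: $376$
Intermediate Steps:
$p{\left(v \right)} = 2 - v - 2 v^{2}$ ($p{\left(v \right)} = 2 - \left(\left(v^{2} + v v\right) + v\right) = 2 - \left(\left(v^{2} + v^{2}\right) + v\right) = 2 - \left(2 v^{2} + v\right) = 2 - \left(v + 2 v^{2}\right) = 2 - v - 2 v^{2}$)
$- p{\left(A{\left(\frac{21}{-5},-5 \right)} \right)} = - (2 - -14 - 2 \left(-14\right)^{2}) = - (2 + 14 - 392) = \left(-1\right) \left(-376\right) = 376$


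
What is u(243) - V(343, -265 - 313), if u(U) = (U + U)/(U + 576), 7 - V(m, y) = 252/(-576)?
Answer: -9965/1456 ≈ -6.8441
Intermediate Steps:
V(m, y) = 119/16 (V(m, y) = 7 - 252/(-576) = 7 - 252*(-1)/576 = 7 - 1*(-7/16) = 7 + 7/16 = 119/16)
u(U) = 2*U/(576 + U) (u(U) = (2*U)/(576 + U) = 2*U/(576 + U))
u(243) - V(343, -265 - 313) = 2*243/(576 + 243) - 1*119/16 = 2*243/819 - 119/16 = 2*243*(1/819) - 119/16 = 54/91 - 119/16 = -9965/1456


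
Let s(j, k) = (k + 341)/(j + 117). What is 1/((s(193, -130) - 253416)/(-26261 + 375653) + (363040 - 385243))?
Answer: -108311520/2404919237309 ≈ -4.5037e-5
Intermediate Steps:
s(j, k) = (341 + k)/(117 + j)
1/((s(193, -130) - 253416)/(-26261 + 375653) + (363040 - 385243)) = 1/(((341 - 130)/(117 + 193) - 253416)/(-26261 + 375653) + (363040 - 385243)) = 1/((211/310 - 253416)/349392 - 22203) = 1/(((1/310)*211 - 253416)*(1/349392) - 22203) = 1/((211/310 - 253416)*(1/349392) - 22203) = 1/(-78558749/310*1/349392 - 22203) = 1/(-78558749/108311520 - 22203) = 1/(-2404919237309/108311520) = -108311520/2404919237309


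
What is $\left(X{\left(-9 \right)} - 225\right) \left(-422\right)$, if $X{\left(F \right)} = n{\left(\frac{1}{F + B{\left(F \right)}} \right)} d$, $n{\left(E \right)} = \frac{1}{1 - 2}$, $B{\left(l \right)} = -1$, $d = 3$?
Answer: $96216$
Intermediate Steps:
$n{\left(E \right)} = -1$ ($n{\left(E \right)} = \frac{1}{-1} = -1$)
$X{\left(F \right)} = -3$ ($X{\left(F \right)} = \left(-1\right) 3 = -3$)
$\left(X{\left(-9 \right)} - 225\right) \left(-422\right) = \left(-3 - 225\right) \left(-422\right) = \left(-228\right) \left(-422\right) = 96216$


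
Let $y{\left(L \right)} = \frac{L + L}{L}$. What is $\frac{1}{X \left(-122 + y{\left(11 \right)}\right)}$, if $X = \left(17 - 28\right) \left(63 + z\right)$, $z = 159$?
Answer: $\frac{1}{293040} \approx 3.4125 \cdot 10^{-6}$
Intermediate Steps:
$y{\left(L \right)} = 2$ ($y{\left(L \right)} = \frac{2 L}{L} = 2$)
$X = -2442$ ($X = \left(17 - 28\right) \left(63 + 159\right) = \left(-11\right) 222 = -2442$)
$\frac{1}{X \left(-122 + y{\left(11 \right)}\right)} = \frac{1}{\left(-2442\right) \left(-122 + 2\right)} = \frac{1}{\left(-2442\right) \left(-120\right)} = \frac{1}{293040}$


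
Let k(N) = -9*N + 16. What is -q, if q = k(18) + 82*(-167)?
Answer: 13840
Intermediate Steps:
k(N) = 16 - 9*N
q = -13840 (q = (16 - 9*18) + 82*(-167) = (16 - 162) - 13694 = -146 - 13694 = -13840)
-q = -1*(-13840) = 13840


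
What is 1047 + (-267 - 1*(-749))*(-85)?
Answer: -39923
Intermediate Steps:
1047 + (-267 - 1*(-749))*(-85) = 1047 + (-267 + 749)*(-85) = 1047 + 482*(-85) = 1047 - 40970 = -39923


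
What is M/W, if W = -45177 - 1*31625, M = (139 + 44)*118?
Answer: -10797/38401 ≈ -0.28116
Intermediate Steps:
M = 21594 (M = 183*118 = 21594)
W = -76802 (W = -45177 - 31625 = -76802)
M/W = 21594/(-76802) = 21594*(-1/76802) = -10797/38401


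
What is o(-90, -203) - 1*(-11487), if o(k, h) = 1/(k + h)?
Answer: 3365690/293 ≈ 11487.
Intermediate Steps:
o(k, h) = 1/(h + k)
o(-90, -203) - 1*(-11487) = 1/(-203 - 90) - 1*(-11487) = 1/(-293) + 11487 = -1/293 + 11487 = 3365690/293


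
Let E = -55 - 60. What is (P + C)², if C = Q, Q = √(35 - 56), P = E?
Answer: (115 - I*√21)² ≈ 13204.0 - 1054.0*I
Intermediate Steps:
E = -115
P = -115
Q = I*√21 (Q = √(-21) = I*√21 ≈ 4.5826*I)
C = I*√21 ≈ 4.5826*I
(P + C)² = (-115 + I*√21)²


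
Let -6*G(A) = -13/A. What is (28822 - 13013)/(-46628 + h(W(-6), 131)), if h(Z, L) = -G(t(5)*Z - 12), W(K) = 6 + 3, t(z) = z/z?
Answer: -284562/839291 ≈ -0.33905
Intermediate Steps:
t(z) = 1
G(A) = 13/(6*A) (G(A) = -(-13)/(6*A) = 13/(6*A))
W(K) = 9
h(Z, L) = -13/(6*(-12 + Z)) (h(Z, L) = -13/(6*(1*Z - 12)) = -13/(6*(Z - 12)) = -13/(6*(-12 + Z)))
(28822 - 13013)/(-46628 + h(W(-6), 131)) = (28822 - 13013)/(-46628 - 13/(-72 + 6*9)) = 15809/(-46628 - 13/(-72 + 54)) = 15809/(-46628 - 13/(-18)) = 15809/(-46628 - 13*(-1/18)) = 15809/(-46628 + 13/18) = 15809/(-839291/18) = 15809*(-18/839291) = -284562/839291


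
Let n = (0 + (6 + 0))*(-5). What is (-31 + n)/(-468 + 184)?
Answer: 61/284 ≈ 0.21479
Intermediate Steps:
n = -30 (n = (0 + 6)*(-5) = 6*(-5) = -30)
(-31 + n)/(-468 + 184) = (-31 - 30)/(-468 + 184) = -61/(-284) = -61*(-1/284) = 61/284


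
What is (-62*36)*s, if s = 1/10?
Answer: -1116/5 ≈ -223.20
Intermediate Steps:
s = ⅒ ≈ 0.10000
(-62*36)*s = -62*36*(⅒) = -2232*⅒ = -1116/5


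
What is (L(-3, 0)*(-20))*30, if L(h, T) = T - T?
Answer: 0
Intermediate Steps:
L(h, T) = 0
(L(-3, 0)*(-20))*30 = (0*(-20))*30 = 0*30 = 0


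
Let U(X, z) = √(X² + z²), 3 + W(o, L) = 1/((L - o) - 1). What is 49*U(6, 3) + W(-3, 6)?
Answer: -23/8 + 147*√5 ≈ 325.83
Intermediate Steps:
W(o, L) = -3 + 1/(-1 + L - o) (W(o, L) = -3 + 1/((L - o) - 1) = -3 + 1/(-1 + L - o))
49*U(6, 3) + W(-3, 6) = 49*√(6² + 3²) + (-4 - 3*(-3) + 3*6)/(1 - 3 - 1*6) = 49*√(36 + 9) + (-4 + 9 + 18)/(1 - 3 - 6) = 49*√45 + 23/(-8) = 49*(3*√5) - ⅛*23 = 147*√5 - 23/8 = -23/8 + 147*√5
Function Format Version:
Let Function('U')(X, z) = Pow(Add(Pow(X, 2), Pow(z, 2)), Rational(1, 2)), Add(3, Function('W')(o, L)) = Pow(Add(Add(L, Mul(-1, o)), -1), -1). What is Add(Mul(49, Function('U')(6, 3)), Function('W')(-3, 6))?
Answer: Add(Rational(-23, 8), Mul(147, Pow(5, Rational(1, 2)))) ≈ 325.83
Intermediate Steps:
Function('W')(o, L) = Add(-3, Pow(Add(-1, L, Mul(-1, o)), -1)) (Function('W')(o, L) = Add(-3, Pow(Add(Add(L, Mul(-1, o)), -1), -1)) = Add(-3, Pow(Add(-1, L, Mul(-1, o)), -1)))
Add(Mul(49, Function('U')(6, 3)), Function('W')(-3, 6)) = Add(Mul(49, Pow(Add(Pow(6, 2), Pow(3, 2)), Rational(1, 2))), Mul(Pow(Add(1, -3, Mul(-1, 6)), -1), Add(-4, Mul(-3, -3), Mul(3, 6)))) = Add(Mul(49, Pow(Add(36, 9), Rational(1, 2))), Mul(Pow(Add(1, -3, -6), -1), Add(-4, 9, 18))) = Add(Mul(49, Pow(45, Rational(1, 2))), Mul(Pow(-8, -1), 23)) = Add(Mul(49, Mul(3, Pow(5, Rational(1, 2)))), Mul(Rational(-1, 8), 23)) = Add(Mul(147, Pow(5, Rational(1, 2))), Rational(-23, 8)) = Add(Rational(-23, 8), Mul(147, Pow(5, Rational(1, 2))))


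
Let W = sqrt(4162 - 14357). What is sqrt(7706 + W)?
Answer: sqrt(7706 + I*sqrt(10195)) ≈ 87.786 + 0.5751*I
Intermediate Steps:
W = I*sqrt(10195) (W = sqrt(-10195) = I*sqrt(10195) ≈ 100.97*I)
sqrt(7706 + W) = sqrt(7706 + I*sqrt(10195))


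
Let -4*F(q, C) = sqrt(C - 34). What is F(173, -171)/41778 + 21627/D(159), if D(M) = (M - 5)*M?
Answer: 7209/8162 - I*sqrt(205)/167112 ≈ 0.88324 - 8.5678e-5*I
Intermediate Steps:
D(M) = M*(-5 + M) (D(M) = (-5 + M)*M = M*(-5 + M))
F(q, C) = -sqrt(-34 + C)/4 (F(q, C) = -sqrt(C - 34)/4 = -sqrt(-34 + C)/4)
F(173, -171)/41778 + 21627/D(159) = -sqrt(-34 - 171)/4/41778 + 21627/((159*(-5 + 159))) = -I*sqrt(205)/4*(1/41778) + 21627/((159*154)) = -I*sqrt(205)/4*(1/41778) + 21627/24486 = -I*sqrt(205)/4*(1/41778) + 21627*(1/24486) = -I*sqrt(205)/167112 + 7209/8162 = 7209/8162 - I*sqrt(205)/167112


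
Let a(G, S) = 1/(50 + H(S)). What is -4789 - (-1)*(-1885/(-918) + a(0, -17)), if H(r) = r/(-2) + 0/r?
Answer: -57127217/11934 ≈ -4786.9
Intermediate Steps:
H(r) = -r/2 (H(r) = r*(-1/2) + 0 = -r/2 + 0 = -r/2)
a(G, S) = 1/(50 - S/2)
-4789 - (-1)*(-1885/(-918) + a(0, -17)) = -4789 - (-1)*(-1885/(-918) - 2/(-100 - 17)) = -4789 - (-1)*(-1885*(-1/918) - 2/(-117)) = -4789 - (-1)*(1885/918 - 2*(-1/117)) = -4789 - (-1)*(1885/918 + 2/117) = -4789 - (-1)*24709/11934 = -4789 - 1*(-24709/11934) = -4789 + 24709/11934 = -57127217/11934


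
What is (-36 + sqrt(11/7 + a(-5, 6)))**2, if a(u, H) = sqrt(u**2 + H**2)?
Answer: (252 - sqrt(7)*sqrt(11 + 7*sqrt(61)))**2/49 ≈ 1084.8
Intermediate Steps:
a(u, H) = sqrt(H**2 + u**2)
(-36 + sqrt(11/7 + a(-5, 6)))**2 = (-36 + sqrt(11/7 + sqrt(6**2 + (-5)**2)))**2 = (-36 + sqrt(11*(1/7) + sqrt(36 + 25)))**2 = (-36 + sqrt(11/7 + sqrt(61)))**2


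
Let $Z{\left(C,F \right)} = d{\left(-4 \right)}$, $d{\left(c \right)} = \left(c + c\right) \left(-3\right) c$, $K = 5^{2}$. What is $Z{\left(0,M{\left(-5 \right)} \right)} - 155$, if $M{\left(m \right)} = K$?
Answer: $-251$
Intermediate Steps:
$K = 25$
$M{\left(m \right)} = 25$
$d{\left(c \right)} = - 6 c^{2}$ ($d{\left(c \right)} = 2 c \left(-3\right) c = - 6 c c = - 6 c^{2}$)
$Z{\left(C,F \right)} = -96$ ($Z{\left(C,F \right)} = - 6 \left(-4\right)^{2} = \left(-6\right) 16 = -96$)
$Z{\left(0,M{\left(-5 \right)} \right)} - 155 = -96 - 155 = -251$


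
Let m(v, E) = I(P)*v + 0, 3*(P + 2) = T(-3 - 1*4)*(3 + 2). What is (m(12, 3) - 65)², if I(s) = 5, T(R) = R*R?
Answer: 25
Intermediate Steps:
T(R) = R²
P = 239/3 (P = -2 + ((-3 - 1*4)²*(3 + 2))/3 = -2 + ((-3 - 4)²*5)/3 = -2 + ((-7)²*5)/3 = -2 + (49*5)/3 = -2 + (⅓)*245 = -2 + 245/3 = 239/3 ≈ 79.667)
m(v, E) = 5*v (m(v, E) = 5*v + 0 = 5*v)
(m(12, 3) - 65)² = (5*12 - 65)² = (60 - 65)² = (-5)² = 25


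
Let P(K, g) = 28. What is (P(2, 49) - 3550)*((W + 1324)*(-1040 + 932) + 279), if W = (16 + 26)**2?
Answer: 1173618450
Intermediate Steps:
W = 1764 (W = 42**2 = 1764)
(P(2, 49) - 3550)*((W + 1324)*(-1040 + 932) + 279) = (28 - 3550)*((1764 + 1324)*(-1040 + 932) + 279) = -3522*(3088*(-108) + 279) = -3522*(-333504 + 279) = -3522*(-333225) = 1173618450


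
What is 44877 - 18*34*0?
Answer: 44877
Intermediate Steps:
44877 - 18*34*0 = 44877 - 612*0 = 44877 - 1*0 = 44877 + 0 = 44877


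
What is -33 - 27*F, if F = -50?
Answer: 1317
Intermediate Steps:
-33 - 27*F = -33 - 27*(-50) = -33 + 1350 = 1317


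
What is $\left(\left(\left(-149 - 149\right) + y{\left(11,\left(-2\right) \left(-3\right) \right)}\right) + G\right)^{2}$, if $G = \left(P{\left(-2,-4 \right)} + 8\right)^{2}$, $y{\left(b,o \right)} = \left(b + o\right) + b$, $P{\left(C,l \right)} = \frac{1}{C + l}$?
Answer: $\frac{56415121}{1296} \approx 43530.0$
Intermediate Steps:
$y{\left(b,o \right)} = o + 2 b$
$G = \frac{2209}{36}$ ($G = \left(\frac{1}{-2 - 4} + 8\right)^{2} = \left(\frac{1}{-6} + 8\right)^{2} = \left(- \frac{1}{6} + 8\right)^{2} = \left(\frac{47}{6}\right)^{2} = \frac{2209}{36} \approx 61.361$)
$\left(\left(\left(-149 - 149\right) + y{\left(11,\left(-2\right) \left(-3\right) \right)}\right) + G\right)^{2} = \left(\left(\left(-149 - 149\right) + \left(\left(-2\right) \left(-3\right) + 2 \cdot 11\right)\right) + \frac{2209}{36}\right)^{2} = \left(\left(-298 + \left(6 + 22\right)\right) + \frac{2209}{36}\right)^{2} = \left(\left(-298 + 28\right) + \frac{2209}{36}\right)^{2} = \left(-270 + \frac{2209}{36}\right)^{2} = \left(- \frac{7511}{36}\right)^{2} = \frac{56415121}{1296}$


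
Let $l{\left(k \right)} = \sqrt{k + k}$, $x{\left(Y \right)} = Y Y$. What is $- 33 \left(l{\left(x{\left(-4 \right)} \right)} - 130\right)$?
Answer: $4290 - 132 \sqrt{2} \approx 4103.3$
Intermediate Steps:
$x{\left(Y \right)} = Y^{2}$
$l{\left(k \right)} = \sqrt{2} \sqrt{k}$ ($l{\left(k \right)} = \sqrt{2 k} = \sqrt{2} \sqrt{k}$)
$- 33 \left(l{\left(x{\left(-4 \right)} \right)} - 130\right) = - 33 \left(\sqrt{2} \sqrt{\left(-4\right)^{2}} - 130\right) = - 33 \left(\sqrt{2} \sqrt{16} - 130\right) = - 33 \left(\sqrt{2} \cdot 4 - 130\right) = - 33 \left(4 \sqrt{2} - 130\right) = - 33 \left(-130 + 4 \sqrt{2}\right) = 4290 - 132 \sqrt{2}$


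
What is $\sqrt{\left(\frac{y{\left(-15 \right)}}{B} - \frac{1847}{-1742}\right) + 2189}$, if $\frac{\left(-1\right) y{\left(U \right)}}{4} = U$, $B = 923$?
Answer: $\frac{15 \sqrt{148901625574}}{123682} \approx 46.799$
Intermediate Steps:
$y{\left(U \right)} = - 4 U$
$\sqrt{\left(\frac{y{\left(-15 \right)}}{B} - \frac{1847}{-1742}\right) + 2189} = \sqrt{\left(\frac{\left(-4\right) \left(-15\right)}{923} - \frac{1847}{-1742}\right) + 2189} = \sqrt{\left(60 \cdot \frac{1}{923} - - \frac{1847}{1742}\right) + 2189} = \sqrt{\left(\frac{60}{923} + \frac{1847}{1742}\right) + 2189} = \sqrt{\frac{139177}{123682} + 2189} = \sqrt{\frac{270879075}{123682}} = \frac{15 \sqrt{148901625574}}{123682}$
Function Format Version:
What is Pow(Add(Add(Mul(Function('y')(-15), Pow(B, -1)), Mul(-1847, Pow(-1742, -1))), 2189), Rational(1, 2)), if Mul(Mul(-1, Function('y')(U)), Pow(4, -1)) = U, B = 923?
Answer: Mul(Rational(15, 123682), Pow(148901625574, Rational(1, 2))) ≈ 46.799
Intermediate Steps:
Function('y')(U) = Mul(-4, U)
Pow(Add(Add(Mul(Function('y')(-15), Pow(B, -1)), Mul(-1847, Pow(-1742, -1))), 2189), Rational(1, 2)) = Pow(Add(Add(Mul(Mul(-4, -15), Pow(923, -1)), Mul(-1847, Pow(-1742, -1))), 2189), Rational(1, 2)) = Pow(Add(Add(Mul(60, Rational(1, 923)), Mul(-1847, Rational(-1, 1742))), 2189), Rational(1, 2)) = Pow(Add(Add(Rational(60, 923), Rational(1847, 1742)), 2189), Rational(1, 2)) = Pow(Add(Rational(139177, 123682), 2189), Rational(1, 2)) = Pow(Rational(270879075, 123682), Rational(1, 2)) = Mul(Rational(15, 123682), Pow(148901625574, Rational(1, 2)))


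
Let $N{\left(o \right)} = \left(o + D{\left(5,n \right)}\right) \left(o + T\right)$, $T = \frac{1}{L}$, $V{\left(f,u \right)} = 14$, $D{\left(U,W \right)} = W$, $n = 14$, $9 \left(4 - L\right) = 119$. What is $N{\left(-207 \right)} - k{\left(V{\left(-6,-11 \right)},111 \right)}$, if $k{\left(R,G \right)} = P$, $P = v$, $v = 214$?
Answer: $\frac{3299908}{83} \approx 39758.0$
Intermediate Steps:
$L = - \frac{83}{9}$ ($L = 4 - \frac{119}{9} = - \frac{83}{9} \approx -9.2222$)
$T = - \frac{9}{83}$ ($T = \frac{1}{- \frac{83}{9}} = - \frac{9}{83} \approx -0.10843$)
$N{\left(o \right)} = \left(14 + o\right) \left(- \frac{9}{83} + o\right)$ ($N{\left(o \right)} = \left(o + 14\right) \left(o - \frac{9}{83}\right) = \left(14 + o\right) \left(- \frac{9}{83} + o\right)$)
$P = 214$
$k{\left(R,G \right)} = 214$
$N{\left(-207 \right)} - k{\left(V{\left(-6,-11 \right)},111 \right)} = \left(- \frac{126}{83} + \left(-207\right)^{2} + \frac{1153}{83} \left(-207\right)\right) - 214 = \left(- \frac{126}{83} + 42849 - \frac{238671}{83}\right) - 214 = \frac{3317670}{83} - 214 = \frac{3299908}{83}$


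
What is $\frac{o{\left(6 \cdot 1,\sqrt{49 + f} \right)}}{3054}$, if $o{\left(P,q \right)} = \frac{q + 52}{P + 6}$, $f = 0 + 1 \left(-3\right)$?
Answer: $\frac{13}{9162} + \frac{\sqrt{46}}{36648} \approx 0.001604$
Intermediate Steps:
$f = -3$ ($f = 0 - 3 = -3$)
$o{\left(P,q \right)} = \frac{52 + q}{6 + P}$
$\frac{o{\left(6 \cdot 1,\sqrt{49 + f} \right)}}{3054} = \frac{\frac{1}{6 + 6 \cdot 1} \left(52 + \sqrt{49 - 3}\right)}{3054} = \frac{52 + \sqrt{46}}{6 + 6} \cdot \frac{1}{3054} = \frac{52 + \sqrt{46}}{12} \cdot \frac{1}{3054} = \left(\frac{13}{3} + \frac{\sqrt{46}}{12}\right) \frac{1}{3054} = \frac{13}{9162} + \frac{\sqrt{46}}{36648}$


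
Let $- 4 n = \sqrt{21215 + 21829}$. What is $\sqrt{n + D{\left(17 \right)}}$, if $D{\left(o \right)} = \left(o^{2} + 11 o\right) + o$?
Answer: $\frac{\sqrt{1972 - 2 \sqrt{10761}}}{2} \approx 21.003$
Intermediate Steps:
$D{\left(o \right)} = o^{2} + 12 o$
$n = - \frac{\sqrt{10761}}{2}$ ($n = - \frac{\sqrt{21215 + 21829}}{4} = - \frac{\sqrt{43044}}{4} = - \frac{2 \sqrt{10761}}{4} = - \frac{\sqrt{10761}}{2} \approx -51.868$)
$\sqrt{n + D{\left(17 \right)}} = \sqrt{- \frac{\sqrt{10761}}{2} + 17 \left(12 + 17\right)} = \sqrt{- \frac{\sqrt{10761}}{2} + 17 \cdot 29} = \sqrt{- \frac{\sqrt{10761}}{2} + 493} = \sqrt{493 - \frac{\sqrt{10761}}{2}}$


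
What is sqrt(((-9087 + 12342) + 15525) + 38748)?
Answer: 6*sqrt(1598) ≈ 239.85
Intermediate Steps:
sqrt(((-9087 + 12342) + 15525) + 38748) = sqrt((3255 + 15525) + 38748) = sqrt(18780 + 38748) = sqrt(57528) = 6*sqrt(1598)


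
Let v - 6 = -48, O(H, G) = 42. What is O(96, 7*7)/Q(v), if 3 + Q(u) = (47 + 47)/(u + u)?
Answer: -1764/173 ≈ -10.197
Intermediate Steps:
v = -42 (v = 6 - 48 = -42)
Q(u) = -3 + 47/u (Q(u) = -3 + (47 + 47)/(u + u) = -3 + 94/((2*u)) = -3 + 94*(1/(2*u)) = -3 + 47/u)
O(96, 7*7)/Q(v) = 42/(-3 + 47/(-42)) = 42/(-3 + 47*(-1/42)) = 42/(-3 - 47/42) = 42/(-173/42) = 42*(-42/173) = -1764/173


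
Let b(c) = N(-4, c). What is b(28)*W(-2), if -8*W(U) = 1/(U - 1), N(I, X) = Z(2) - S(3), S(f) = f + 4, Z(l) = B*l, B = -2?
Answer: -11/24 ≈ -0.45833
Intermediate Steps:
Z(l) = -2*l
S(f) = 4 + f
N(I, X) = -11 (N(I, X) = -2*2 - (4 + 3) = -4 - 1*7 = -4 - 7 = -11)
b(c) = -11
W(U) = -1/(8*(-1 + U)) (W(U) = -1/(8*(U - 1)) = -1/(8*(-1 + U)))
b(28)*W(-2) = -(-11)/(-8 + 8*(-2)) = -(-11)/(-8 - 16) = -(-11)/(-24) = -(-11)*(-1)/24 = -11*1/24 = -11/24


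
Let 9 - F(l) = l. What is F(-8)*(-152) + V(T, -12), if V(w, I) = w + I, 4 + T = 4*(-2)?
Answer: -2608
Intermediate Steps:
T = -12 (T = -4 + 4*(-2) = -4 - 8 = -12)
F(l) = 9 - l
V(w, I) = I + w
F(-8)*(-152) + V(T, -12) = (9 - 1*(-8))*(-152) + (-12 - 12) = (9 + 8)*(-152) - 24 = 17*(-152) - 24 = -2584 - 24 = -2608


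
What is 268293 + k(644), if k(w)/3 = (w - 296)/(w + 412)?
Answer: 23609871/88 ≈ 2.6829e+5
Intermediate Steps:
k(w) = 3*(-296 + w)/(412 + w) (k(w) = 3*((w - 296)/(w + 412)) = 3*((-296 + w)/(412 + w)) = 3*(-296 + w)/(412 + w))
268293 + k(644) = 268293 + 3*(-296 + 644)/(412 + 644) = 268293 + 3*348/1056 = 268293 + 3*(1/1056)*348 = 268293 + 87/88 = 23609871/88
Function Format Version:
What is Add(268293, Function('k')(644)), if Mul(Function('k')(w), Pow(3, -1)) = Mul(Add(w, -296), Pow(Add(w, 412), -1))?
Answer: Rational(23609871, 88) ≈ 2.6829e+5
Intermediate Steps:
Function('k')(w) = Mul(3, Pow(Add(412, w), -1), Add(-296, w)) (Function('k')(w) = Mul(3, Mul(Add(w, -296), Pow(Add(w, 412), -1))) = Mul(3, Mul(Add(-296, w), Pow(Add(412, w), -1))) = Mul(3, Mul(Pow(Add(412, w), -1), Add(-296, w))) = Mul(3, Pow(Add(412, w), -1), Add(-296, w)))
Add(268293, Function('k')(644)) = Add(268293, Mul(3, Pow(Add(412, 644), -1), Add(-296, 644))) = Add(268293, Mul(3, Pow(1056, -1), 348)) = Add(268293, Mul(3, Rational(1, 1056), 348)) = Add(268293, Rational(87, 88)) = Rational(23609871, 88)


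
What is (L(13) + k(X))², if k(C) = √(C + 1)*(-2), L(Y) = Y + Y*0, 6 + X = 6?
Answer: 121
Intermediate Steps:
X = 0 (X = -6 + 6 = 0)
L(Y) = Y (L(Y) = Y + 0 = Y)
k(C) = -2*√(1 + C) (k(C) = √(1 + C)*(-2) = -2*√(1 + C))
(L(13) + k(X))² = (13 - 2*√(1 + 0))² = (13 - 2*√1)² = (13 - 2*1)² = (13 - 2)² = 11² = 121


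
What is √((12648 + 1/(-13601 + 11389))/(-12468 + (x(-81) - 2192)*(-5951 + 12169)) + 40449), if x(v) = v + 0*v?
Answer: √9901117987259288693297086/15645456092 ≈ 201.12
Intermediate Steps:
x(v) = v (x(v) = v + 0 = v)
√((12648 + 1/(-13601 + 11389))/(-12468 + (x(-81) - 2192)*(-5951 + 12169)) + 40449) = √((12648 + 1/(-13601 + 11389))/(-12468 + (-81 - 2192)*(-5951 + 12169)) + 40449) = √((12648 + 1/(-2212))/(-12468 - 2273*6218) + 40449) = √((12648 - 1/2212)/(-12468 - 14133514) + 40449) = √((27977375/2212)/(-14145982) + 40449) = √((27977375/2212)*(-1/14145982) + 40449) = √(-27977375/31290912184 + 40449) = √(1265686078953241/31290912184) = √9901117987259288693297086/15645456092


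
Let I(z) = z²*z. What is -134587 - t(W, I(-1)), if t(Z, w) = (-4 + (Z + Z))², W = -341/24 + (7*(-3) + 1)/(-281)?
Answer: -1542149622649/11370384 ≈ -1.3563e+5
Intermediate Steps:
I(z) = z³
W = -95341/6744 (W = -341*1/24 + (-21 + 1)*(-1/281) = -341/24 - 20*(-1/281) = -341/24 + 20/281 = -95341/6744 ≈ -14.137)
t(Z, w) = (-4 + 2*Z)²
-134587 - t(W, I(-1)) = -134587 - 4*(-2 - 95341/6744)² = -134587 - 4*(-108829/6744)² = -134587 - 4*11843751241/45481536 = -134587 - 1*11843751241/11370384 = -134587 - 11843751241/11370384 = -1542149622649/11370384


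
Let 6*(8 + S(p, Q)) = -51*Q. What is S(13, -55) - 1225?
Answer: -1531/2 ≈ -765.50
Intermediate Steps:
S(p, Q) = -8 - 17*Q/2 (S(p, Q) = -8 + (-51*Q)/6 = -8 - 17*Q/2)
S(13, -55) - 1225 = (-8 - 17/2*(-55)) - 1225 = (-8 + 935/2) - 1225 = 919/2 - 1225 = -1531/2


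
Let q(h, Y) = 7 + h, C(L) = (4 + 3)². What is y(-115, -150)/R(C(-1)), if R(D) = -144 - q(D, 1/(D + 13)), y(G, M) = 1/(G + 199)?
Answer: -1/16800 ≈ -5.9524e-5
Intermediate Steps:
C(L) = 49 (C(L) = 7² = 49)
y(G, M) = 1/(199 + G)
R(D) = -151 - D (R(D) = -144 - (7 + D) = -144 + (-7 - D) = -151 - D)
y(-115, -150)/R(C(-1)) = 1/((199 - 115)*(-151 - 1*49)) = 1/(84*(-151 - 49)) = (1/84)/(-200) = (1/84)*(-1/200) = -1/16800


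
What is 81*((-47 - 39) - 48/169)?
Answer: -1181142/169 ≈ -6989.0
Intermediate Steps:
81*((-47 - 39) - 48/169) = 81*(-86 - 48*1/169) = 81*(-86 - 48/169) = 81*(-14582/169) = -1181142/169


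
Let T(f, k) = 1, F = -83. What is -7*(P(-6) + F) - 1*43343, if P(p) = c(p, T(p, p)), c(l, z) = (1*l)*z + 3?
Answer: -42741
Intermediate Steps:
c(l, z) = 3 + l*z (c(l, z) = l*z + 3 = 3 + l*z)
P(p) = 3 + p (P(p) = 3 + p*1 = 3 + p)
-7*(P(-6) + F) - 1*43343 = -7*((3 - 6) - 83) - 1*43343 = -7*(-3 - 83) - 43343 = -7*(-86) - 43343 = 602 - 43343 = -42741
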